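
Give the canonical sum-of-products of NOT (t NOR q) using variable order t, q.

Σm(1, 2, 3) = (NOT t AND q) OR (t AND NOT q) OR (t AND q)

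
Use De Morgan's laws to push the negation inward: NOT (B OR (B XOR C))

NOT B AND NOT (B XOR C)
De Morgan's: NOT(OR of terms) = AND of negations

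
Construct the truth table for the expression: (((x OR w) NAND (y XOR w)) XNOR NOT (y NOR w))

x | w | y | Output
------------------
0 | 0 | 0 | 0
0 | 0 | 1 | 1
0 | 1 | 0 | 0
0 | 1 | 1 | 1
1 | 0 | 0 | 0
1 | 0 | 1 | 0
1 | 1 | 0 | 0
1 | 1 | 1 | 1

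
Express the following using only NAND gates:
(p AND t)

((p NAND t) NAND (p NAND t))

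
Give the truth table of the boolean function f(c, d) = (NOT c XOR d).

c | d | Output
--------------
0 | 0 | 1
0 | 1 | 0
1 | 0 | 0
1 | 1 | 1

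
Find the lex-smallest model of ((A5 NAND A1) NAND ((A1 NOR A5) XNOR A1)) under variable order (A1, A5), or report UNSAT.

A1=0, A5=0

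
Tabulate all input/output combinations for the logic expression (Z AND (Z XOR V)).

V | Z | Output
--------------
0 | 0 | 0
0 | 1 | 1
1 | 0 | 0
1 | 1 | 0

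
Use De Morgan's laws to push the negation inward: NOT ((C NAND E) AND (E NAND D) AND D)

NOT (C NAND E) OR NOT (E NAND D) OR NOT D
De Morgan's: NOT(AND of terms) = OR of negations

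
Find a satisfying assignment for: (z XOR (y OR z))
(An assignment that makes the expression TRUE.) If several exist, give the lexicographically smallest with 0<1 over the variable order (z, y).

z=0, y=1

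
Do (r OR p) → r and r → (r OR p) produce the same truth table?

No, Converse is not equivalent to original (counterexample: p=1, q=0, r=0)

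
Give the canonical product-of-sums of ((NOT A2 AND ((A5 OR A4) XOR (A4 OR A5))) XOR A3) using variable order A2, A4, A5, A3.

ΠM(0, 2, 4, 6, 8, 10, 12, 14) = (A2 OR A4 OR A5 OR A3) AND (A2 OR A4 OR NOT A5 OR A3) AND (A2 OR NOT A4 OR A5 OR A3) AND (A2 OR NOT A4 OR NOT A5 OR A3) AND (NOT A2 OR A4 OR A5 OR A3) AND (NOT A2 OR A4 OR NOT A5 OR A3) AND (NOT A2 OR NOT A4 OR A5 OR A3) AND (NOT A2 OR NOT A4 OR NOT A5 OR A3)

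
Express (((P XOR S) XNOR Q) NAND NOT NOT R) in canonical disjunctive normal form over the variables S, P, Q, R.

(NOT S AND NOT P AND NOT Q AND NOT R) OR (NOT S AND NOT P AND Q AND NOT R) OR (NOT S AND NOT P AND Q AND R) OR (NOT S AND P AND NOT Q AND NOT R) OR (NOT S AND P AND NOT Q AND R) OR (NOT S AND P AND Q AND NOT R) OR (S AND NOT P AND NOT Q AND NOT R) OR (S AND NOT P AND NOT Q AND R) OR (S AND NOT P AND Q AND NOT R) OR (S AND P AND NOT Q AND NOT R) OR (S AND P AND Q AND NOT R) OR (S AND P AND Q AND R)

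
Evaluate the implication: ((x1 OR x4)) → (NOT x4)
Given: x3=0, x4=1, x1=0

Antecedent ((x1 OR x4)) = 1; consequent (NOT x4) = 0.
1 → 0 = 0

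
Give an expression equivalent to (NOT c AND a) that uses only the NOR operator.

(((c NOR c) NOR (c NOR c)) NOR (a NOR a))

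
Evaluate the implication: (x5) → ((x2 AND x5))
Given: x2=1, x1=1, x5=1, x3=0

Antecedent (x5) = 1; consequent ((x2 AND x5)) = 1.
1 → 1 = 1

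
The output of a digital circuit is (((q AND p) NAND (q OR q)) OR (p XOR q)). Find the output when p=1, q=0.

Substituting: (((0 AND 1) NAND (0 OR 0)) OR (1 XOR 0))
= 1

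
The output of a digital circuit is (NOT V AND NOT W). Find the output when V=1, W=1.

Substituting: (NOT 1 AND NOT 1)
= 0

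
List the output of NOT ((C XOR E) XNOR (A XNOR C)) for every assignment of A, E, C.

A | E | C | Output
------------------
0 | 0 | 0 | 1
0 | 0 | 1 | 1
0 | 1 | 0 | 0
0 | 1 | 1 | 0
1 | 0 | 0 | 0
1 | 0 | 1 | 0
1 | 1 | 0 | 1
1 | 1 | 1 | 1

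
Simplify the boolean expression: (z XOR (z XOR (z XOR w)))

By XOR self-cancellation ((E XOR v) XOR v = E):
= (z XOR w)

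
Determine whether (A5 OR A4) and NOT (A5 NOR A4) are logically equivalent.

Yes, they are equivalent — the two output columns agree on all 4 assignments:
A5 | A4 | Expression 1 | Expression 2
-------------------------------------
0 | 0 | 0 | 0
0 | 1 | 1 | 1
1 | 0 | 1 | 1
1 | 1 | 1 | 1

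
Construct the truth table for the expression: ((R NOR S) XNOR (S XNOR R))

R | S | Output
--------------
0 | 0 | 1
0 | 1 | 1
1 | 0 | 1
1 | 1 | 0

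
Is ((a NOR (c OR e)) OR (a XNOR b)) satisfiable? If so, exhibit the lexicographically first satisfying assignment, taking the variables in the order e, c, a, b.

e=0, c=0, a=0, b=0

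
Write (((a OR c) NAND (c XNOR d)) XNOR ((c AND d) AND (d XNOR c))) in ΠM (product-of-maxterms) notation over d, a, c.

ΠM(0, 1, 3, 4, 5, 6, 7) = (d OR a OR c) AND (d OR a OR NOT c) AND (d OR NOT a OR NOT c) AND (NOT d OR a OR c) AND (NOT d OR a OR NOT c) AND (NOT d OR NOT a OR c) AND (NOT d OR NOT a OR NOT c)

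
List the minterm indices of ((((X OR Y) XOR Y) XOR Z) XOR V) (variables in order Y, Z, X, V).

Σm(1, 2, 4, 7, 9, 11, 12, 14) = (NOT Y AND NOT Z AND NOT X AND V) OR (NOT Y AND NOT Z AND X AND NOT V) OR (NOT Y AND Z AND NOT X AND NOT V) OR (NOT Y AND Z AND X AND V) OR (Y AND NOT Z AND NOT X AND V) OR (Y AND NOT Z AND X AND V) OR (Y AND Z AND NOT X AND NOT V) OR (Y AND Z AND X AND NOT V)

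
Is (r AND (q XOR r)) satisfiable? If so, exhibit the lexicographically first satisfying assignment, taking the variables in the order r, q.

r=1, q=0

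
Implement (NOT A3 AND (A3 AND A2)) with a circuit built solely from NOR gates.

(((A3 NOR A3) NOR (A3 NOR A3)) NOR (((A3 NOR A3) NOR (A2 NOR A2)) NOR ((A3 NOR A3) NOR (A2 NOR A2))))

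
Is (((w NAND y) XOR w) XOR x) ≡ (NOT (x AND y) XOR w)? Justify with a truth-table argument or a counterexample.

No. Counterexample: with w=0, x=1, y=0, Expression 1 = 0 but Expression 2 = 1.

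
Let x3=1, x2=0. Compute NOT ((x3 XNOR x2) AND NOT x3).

Substituting: NOT ((1 XNOR 0) AND NOT 1)
= 1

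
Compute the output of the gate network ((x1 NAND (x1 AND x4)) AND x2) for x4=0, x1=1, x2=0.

Substituting: ((1 NAND (1 AND 0)) AND 0)
= 0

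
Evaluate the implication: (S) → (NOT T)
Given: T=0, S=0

Antecedent (S) = 0; consequent (NOT T) = 1.
0 → 1 = 1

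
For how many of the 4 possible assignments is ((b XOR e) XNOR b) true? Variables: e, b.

Satisfying assignments: (0,0), (0,1)
Count: 2 out of 4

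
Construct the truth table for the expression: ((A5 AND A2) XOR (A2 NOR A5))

A5 | A2 | Output
----------------
0 | 0 | 1
0 | 1 | 0
1 | 0 | 0
1 | 1 | 1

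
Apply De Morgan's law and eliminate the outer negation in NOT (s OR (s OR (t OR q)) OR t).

NOT s AND NOT (s OR (t OR q)) AND NOT t
De Morgan's: NOT(OR of terms) = AND of negations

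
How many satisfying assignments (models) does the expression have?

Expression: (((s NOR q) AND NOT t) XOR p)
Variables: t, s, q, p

Satisfying assignments: (0,0,0,0), (0,0,1,1), (0,1,0,1), (0,1,1,1), (1,0,0,1), (1,0,1,1), (1,1,0,1), (1,1,1,1)
Count: 8 out of 16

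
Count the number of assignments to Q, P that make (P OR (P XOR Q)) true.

Satisfying assignments: (0,1), (1,0), (1,1)
Count: 3 out of 4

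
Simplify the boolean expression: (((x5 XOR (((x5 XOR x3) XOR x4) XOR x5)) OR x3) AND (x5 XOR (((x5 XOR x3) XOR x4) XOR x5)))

By absorption (E AND (E OR v) = E) then XOR self-cancellation ((E XOR v) XOR v = E):
= ((x5 XOR x3) XOR x4)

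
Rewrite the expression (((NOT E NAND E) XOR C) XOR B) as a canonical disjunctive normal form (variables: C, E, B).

(NOT C AND NOT E AND NOT B) OR (NOT C AND E AND NOT B) OR (C AND NOT E AND B) OR (C AND E AND B)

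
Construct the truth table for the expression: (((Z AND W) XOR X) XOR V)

W | Z | X | V | Output
----------------------
0 | 0 | 0 | 0 | 0
0 | 0 | 0 | 1 | 1
0 | 0 | 1 | 0 | 1
0 | 0 | 1 | 1 | 0
0 | 1 | 0 | 0 | 0
0 | 1 | 0 | 1 | 1
0 | 1 | 1 | 0 | 1
0 | 1 | 1 | 1 | 0
1 | 0 | 0 | 0 | 0
1 | 0 | 0 | 1 | 1
1 | 0 | 1 | 0 | 1
1 | 0 | 1 | 1 | 0
1 | 1 | 0 | 0 | 1
1 | 1 | 0 | 1 | 0
1 | 1 | 1 | 0 | 0
1 | 1 | 1 | 1 | 1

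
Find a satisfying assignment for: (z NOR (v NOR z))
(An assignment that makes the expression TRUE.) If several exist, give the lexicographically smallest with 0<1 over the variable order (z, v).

z=0, v=1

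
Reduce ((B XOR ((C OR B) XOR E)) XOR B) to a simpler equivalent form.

By XOR self-cancellation ((E XOR v) XOR v = E):
= ((C OR B) XOR E)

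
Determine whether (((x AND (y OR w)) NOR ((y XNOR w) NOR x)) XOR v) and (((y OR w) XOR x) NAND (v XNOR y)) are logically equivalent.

No. Counterexample: with y=0, v=0, w=0, x=1, Expression 1 = 1 but Expression 2 = 0.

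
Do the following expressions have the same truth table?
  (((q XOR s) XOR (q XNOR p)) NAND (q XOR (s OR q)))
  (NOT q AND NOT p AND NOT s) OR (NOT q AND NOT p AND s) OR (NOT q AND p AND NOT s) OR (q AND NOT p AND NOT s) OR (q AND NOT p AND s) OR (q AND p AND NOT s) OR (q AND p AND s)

Yes, they are equivalent — the two output columns agree on all 8 assignments:
q | p | s | Expression 1 | Expression 2
---------------------------------------
0 | 0 | 0 | 1 | 1
0 | 0 | 1 | 1 | 1
0 | 1 | 0 | 1 | 1
0 | 1 | 1 | 0 | 0
1 | 0 | 0 | 1 | 1
1 | 0 | 1 | 1 | 1
1 | 1 | 0 | 1 | 1
1 | 1 | 1 | 1 | 1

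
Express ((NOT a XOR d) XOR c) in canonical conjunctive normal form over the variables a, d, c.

(a OR d OR NOT c) AND (a OR NOT d OR c) AND (NOT a OR d OR c) AND (NOT a OR NOT d OR NOT c)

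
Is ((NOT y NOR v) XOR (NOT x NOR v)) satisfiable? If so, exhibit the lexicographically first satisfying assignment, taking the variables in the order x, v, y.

x=0, v=0, y=1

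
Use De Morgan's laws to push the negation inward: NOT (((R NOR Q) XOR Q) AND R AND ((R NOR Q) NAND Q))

NOT ((R NOR Q) XOR Q) OR NOT R OR NOT ((R NOR Q) NAND Q)
De Morgan's: NOT(AND of terms) = OR of negations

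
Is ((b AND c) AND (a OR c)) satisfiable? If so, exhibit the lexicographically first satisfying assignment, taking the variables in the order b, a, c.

b=1, a=0, c=1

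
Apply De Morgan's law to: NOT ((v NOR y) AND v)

NOT (v NOR y) OR NOT v
De Morgan's: NOT(AND of terms) = OR of negations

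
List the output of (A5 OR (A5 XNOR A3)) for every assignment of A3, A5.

A3 | A5 | Output
----------------
0 | 0 | 1
0 | 1 | 1
1 | 0 | 0
1 | 1 | 1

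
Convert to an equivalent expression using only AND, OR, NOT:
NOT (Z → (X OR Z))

Z AND NOT (X OR Z)
(Negated implication: NOT(A → B) = A AND NOT B)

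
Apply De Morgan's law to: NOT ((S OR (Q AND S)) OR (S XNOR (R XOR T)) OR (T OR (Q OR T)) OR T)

NOT (S OR (Q AND S)) AND NOT (S XNOR (R XOR T)) AND NOT (T OR (Q OR T)) AND NOT T
De Morgan's: NOT(OR of terms) = AND of negations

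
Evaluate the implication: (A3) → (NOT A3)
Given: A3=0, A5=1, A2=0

Antecedent (A3) = 0; consequent (NOT A3) = 1.
0 → 1 = 1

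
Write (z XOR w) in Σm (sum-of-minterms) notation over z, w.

Σm(1, 2) = (NOT z AND w) OR (z AND NOT w)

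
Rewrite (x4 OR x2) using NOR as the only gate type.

((x4 NOR x2) NOR (x4 NOR x2))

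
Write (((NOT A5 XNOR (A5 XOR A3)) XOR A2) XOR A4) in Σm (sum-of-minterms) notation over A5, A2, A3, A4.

Σm(1, 2, 4, 7, 9, 10, 12, 15) = (NOT A5 AND NOT A2 AND NOT A3 AND A4) OR (NOT A5 AND NOT A2 AND A3 AND NOT A4) OR (NOT A5 AND A2 AND NOT A3 AND NOT A4) OR (NOT A5 AND A2 AND A3 AND A4) OR (A5 AND NOT A2 AND NOT A3 AND A4) OR (A5 AND NOT A2 AND A3 AND NOT A4) OR (A5 AND A2 AND NOT A3 AND NOT A4) OR (A5 AND A2 AND A3 AND A4)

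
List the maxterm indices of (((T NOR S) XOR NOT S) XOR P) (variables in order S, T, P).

ΠM(0, 3, 4, 6) = (S OR T OR P) AND (S OR NOT T OR NOT P) AND (NOT S OR T OR P) AND (NOT S OR NOT T OR P)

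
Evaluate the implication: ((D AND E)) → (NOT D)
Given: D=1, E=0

Antecedent ((D AND E)) = 0; consequent (NOT D) = 0.
0 → 0 = 1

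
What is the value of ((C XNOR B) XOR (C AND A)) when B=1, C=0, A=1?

Substituting: ((0 XNOR 1) XOR (0 AND 1))
= 0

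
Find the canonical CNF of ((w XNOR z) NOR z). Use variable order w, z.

(w OR z) AND (w OR NOT z) AND (NOT w OR NOT z)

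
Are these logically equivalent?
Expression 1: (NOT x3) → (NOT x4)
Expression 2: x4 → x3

Yes, Contrapositive is always equivalent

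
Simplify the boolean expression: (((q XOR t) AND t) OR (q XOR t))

By absorption (E OR (E AND v) = E):
= (q XOR t)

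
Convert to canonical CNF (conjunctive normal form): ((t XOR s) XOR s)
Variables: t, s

(t OR s) AND (t OR NOT s)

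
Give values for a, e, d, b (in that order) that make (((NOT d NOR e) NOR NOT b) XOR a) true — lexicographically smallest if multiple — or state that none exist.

a=0, e=0, d=0, b=1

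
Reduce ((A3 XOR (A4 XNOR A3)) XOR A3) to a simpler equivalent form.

By XOR self-cancellation ((E XOR v) XOR v = E):
= (A4 XNOR A3)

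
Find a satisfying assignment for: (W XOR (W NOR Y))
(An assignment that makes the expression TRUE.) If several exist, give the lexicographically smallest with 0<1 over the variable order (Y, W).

Y=0, W=0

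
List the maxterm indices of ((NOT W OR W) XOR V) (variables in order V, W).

ΠM(2, 3) = (NOT V OR W) AND (NOT V OR NOT W)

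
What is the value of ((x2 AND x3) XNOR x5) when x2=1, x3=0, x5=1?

Substituting: ((1 AND 0) XNOR 1)
= 0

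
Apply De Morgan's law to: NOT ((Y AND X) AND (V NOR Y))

NOT (Y AND X) OR NOT (V NOR Y)
De Morgan's: NOT(AND of terms) = OR of negations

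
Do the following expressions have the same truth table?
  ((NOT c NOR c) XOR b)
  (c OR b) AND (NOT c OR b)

Yes, they are equivalent — the two output columns agree on all 4 assignments:
c | b | Expression 1 | Expression 2
-----------------------------------
0 | 0 | 0 | 0
0 | 1 | 1 | 1
1 | 0 | 0 | 0
1 | 1 | 1 | 1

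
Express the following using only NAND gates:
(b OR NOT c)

((b NAND b) NAND ((c NAND c) NAND (c NAND c)))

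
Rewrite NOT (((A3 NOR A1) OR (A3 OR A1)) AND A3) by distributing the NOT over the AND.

NOT ((A3 NOR A1) OR (A3 OR A1)) OR NOT A3
De Morgan's: NOT(AND of terms) = OR of negations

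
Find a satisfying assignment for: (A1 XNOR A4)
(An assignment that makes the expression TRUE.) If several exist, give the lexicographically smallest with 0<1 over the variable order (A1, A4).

A1=0, A4=0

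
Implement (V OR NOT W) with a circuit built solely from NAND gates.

((V NAND V) NAND ((W NAND W) NAND (W NAND W)))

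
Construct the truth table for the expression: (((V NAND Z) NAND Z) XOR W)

V | W | Z | Output
------------------
0 | 0 | 0 | 1
0 | 0 | 1 | 0
0 | 1 | 0 | 0
0 | 1 | 1 | 1
1 | 0 | 0 | 1
1 | 0 | 1 | 1
1 | 1 | 0 | 0
1 | 1 | 1 | 0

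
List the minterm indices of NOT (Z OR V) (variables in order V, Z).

Σm(0) = (NOT V AND NOT Z)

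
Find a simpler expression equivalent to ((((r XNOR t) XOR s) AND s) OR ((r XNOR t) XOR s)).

By absorption (E OR (E AND v) = E):
= ((r XNOR t) XOR s)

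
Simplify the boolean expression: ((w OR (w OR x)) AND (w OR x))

By absorption (E AND (E OR v) = E):
= (w OR x)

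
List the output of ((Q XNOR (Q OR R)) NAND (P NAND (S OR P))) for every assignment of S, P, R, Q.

S | P | R | Q | Output
----------------------
0 | 0 | 0 | 0 | 0
0 | 0 | 0 | 1 | 0
0 | 0 | 1 | 0 | 1
0 | 0 | 1 | 1 | 0
0 | 1 | 0 | 0 | 1
0 | 1 | 0 | 1 | 1
0 | 1 | 1 | 0 | 1
0 | 1 | 1 | 1 | 1
1 | 0 | 0 | 0 | 0
1 | 0 | 0 | 1 | 0
1 | 0 | 1 | 0 | 1
1 | 0 | 1 | 1 | 0
1 | 1 | 0 | 0 | 1
1 | 1 | 0 | 1 | 1
1 | 1 | 1 | 0 | 1
1 | 1 | 1 | 1 | 1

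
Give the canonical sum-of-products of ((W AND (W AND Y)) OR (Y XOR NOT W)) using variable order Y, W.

Σm(0, 3) = (NOT Y AND NOT W) OR (Y AND W)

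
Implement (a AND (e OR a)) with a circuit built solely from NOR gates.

((a NOR a) NOR (((e NOR a) NOR (e NOR a)) NOR ((e NOR a) NOR (e NOR a))))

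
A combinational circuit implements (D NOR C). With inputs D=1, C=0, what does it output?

Substituting: (1 NOR 0)
= 0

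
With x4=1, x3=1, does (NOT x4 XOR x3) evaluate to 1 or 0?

Substituting: (NOT 1 XOR 1)
= 1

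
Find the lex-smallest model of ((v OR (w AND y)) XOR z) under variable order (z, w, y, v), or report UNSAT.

z=0, w=0, y=0, v=1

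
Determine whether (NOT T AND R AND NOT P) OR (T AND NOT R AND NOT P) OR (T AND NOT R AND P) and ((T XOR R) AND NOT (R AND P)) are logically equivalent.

Yes, they are equivalent — the two output columns agree on all 8 assignments:
T | R | P | Expression 1 | Expression 2
---------------------------------------
0 | 0 | 0 | 0 | 0
0 | 0 | 1 | 0 | 0
0 | 1 | 0 | 1 | 1
0 | 1 | 1 | 0 | 0
1 | 0 | 0 | 1 | 1
1 | 0 | 1 | 1 | 1
1 | 1 | 0 | 0 | 0
1 | 1 | 1 | 0 | 0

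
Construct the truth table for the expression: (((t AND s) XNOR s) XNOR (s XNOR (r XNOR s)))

s | t | r | Output
------------------
0 | 0 | 0 | 0
0 | 0 | 1 | 1
0 | 1 | 0 | 0
0 | 1 | 1 | 1
1 | 0 | 0 | 1
1 | 0 | 1 | 0
1 | 1 | 0 | 0
1 | 1 | 1 | 1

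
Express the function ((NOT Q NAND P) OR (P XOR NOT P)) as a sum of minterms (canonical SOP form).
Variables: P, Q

Σm(0, 1, 2, 3) = (NOT P AND NOT Q) OR (NOT P AND Q) OR (P AND NOT Q) OR (P AND Q)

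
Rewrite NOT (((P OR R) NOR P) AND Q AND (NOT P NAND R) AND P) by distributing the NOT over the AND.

NOT ((P OR R) NOR P) OR NOT Q OR NOT (NOT P NAND R) OR NOT P
De Morgan's: NOT(AND of terms) = OR of negations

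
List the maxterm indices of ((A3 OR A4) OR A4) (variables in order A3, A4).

ΠM(0) = (A3 OR A4)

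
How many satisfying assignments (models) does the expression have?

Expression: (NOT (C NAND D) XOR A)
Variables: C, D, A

Satisfying assignments: (0,0,1), (0,1,1), (1,0,1), (1,1,0)
Count: 4 out of 8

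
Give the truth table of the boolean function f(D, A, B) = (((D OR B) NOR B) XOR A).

D | A | B | Output
------------------
0 | 0 | 0 | 1
0 | 0 | 1 | 0
0 | 1 | 0 | 0
0 | 1 | 1 | 1
1 | 0 | 0 | 0
1 | 0 | 1 | 0
1 | 1 | 0 | 1
1 | 1 | 1 | 1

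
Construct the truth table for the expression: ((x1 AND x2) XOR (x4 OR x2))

x1 | x4 | x2 | Output
---------------------
0 | 0 | 0 | 0
0 | 0 | 1 | 1
0 | 1 | 0 | 1
0 | 1 | 1 | 1
1 | 0 | 0 | 0
1 | 0 | 1 | 0
1 | 1 | 0 | 1
1 | 1 | 1 | 0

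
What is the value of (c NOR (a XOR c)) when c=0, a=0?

Substituting: (0 NOR (0 XOR 0))
= 1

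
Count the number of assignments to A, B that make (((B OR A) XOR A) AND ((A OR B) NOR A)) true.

No assignment satisfies the expression.
Count: 0 out of 4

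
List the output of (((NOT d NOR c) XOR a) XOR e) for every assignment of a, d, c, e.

a | d | c | e | Output
----------------------
0 | 0 | 0 | 0 | 0
0 | 0 | 0 | 1 | 1
0 | 0 | 1 | 0 | 0
0 | 0 | 1 | 1 | 1
0 | 1 | 0 | 0 | 1
0 | 1 | 0 | 1 | 0
0 | 1 | 1 | 0 | 0
0 | 1 | 1 | 1 | 1
1 | 0 | 0 | 0 | 1
1 | 0 | 0 | 1 | 0
1 | 0 | 1 | 0 | 1
1 | 0 | 1 | 1 | 0
1 | 1 | 0 | 0 | 0
1 | 1 | 0 | 1 | 1
1 | 1 | 1 | 0 | 1
1 | 1 | 1 | 1 | 0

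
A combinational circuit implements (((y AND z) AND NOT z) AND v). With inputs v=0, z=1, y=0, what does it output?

Substituting: (((0 AND 1) AND NOT 1) AND 0)
= 0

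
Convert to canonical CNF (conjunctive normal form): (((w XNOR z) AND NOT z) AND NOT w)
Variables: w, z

(w OR NOT z) AND (NOT w OR z) AND (NOT w OR NOT z)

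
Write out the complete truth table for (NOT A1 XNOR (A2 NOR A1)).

A2 | A1 | Output
----------------
0 | 0 | 1
0 | 1 | 1
1 | 0 | 0
1 | 1 | 1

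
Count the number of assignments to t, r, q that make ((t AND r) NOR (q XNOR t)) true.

Satisfying assignments: (0,0,1), (0,1,1), (1,0,0)
Count: 3 out of 8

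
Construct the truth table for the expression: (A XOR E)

E | A | Output
--------------
0 | 0 | 0
0 | 1 | 1
1 | 0 | 1
1 | 1 | 0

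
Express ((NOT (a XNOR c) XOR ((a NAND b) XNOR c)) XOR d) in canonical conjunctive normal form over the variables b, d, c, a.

(b OR d OR c OR a) AND (b OR d OR NOT c OR a) AND (b OR NOT d OR c OR NOT a) AND (b OR NOT d OR NOT c OR NOT a) AND (NOT b OR d OR c OR a) AND (NOT b OR d OR c OR NOT a) AND (NOT b OR d OR NOT c OR a) AND (NOT b OR d OR NOT c OR NOT a)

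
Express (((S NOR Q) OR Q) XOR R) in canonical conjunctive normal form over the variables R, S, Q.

(R OR NOT S OR Q) AND (NOT R OR S OR Q) AND (NOT R OR S OR NOT Q) AND (NOT R OR NOT S OR NOT Q)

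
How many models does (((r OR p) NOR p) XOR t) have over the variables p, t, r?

Satisfying assignments: (0,0,0), (0,1,1), (1,1,0), (1,1,1)
Count: 4 out of 8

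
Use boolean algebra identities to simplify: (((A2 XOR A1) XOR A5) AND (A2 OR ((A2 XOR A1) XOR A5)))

By absorption (E AND (E OR v) = E):
= ((A2 XOR A1) XOR A5)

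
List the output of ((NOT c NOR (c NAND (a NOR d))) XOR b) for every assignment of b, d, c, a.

b | d | c | a | Output
----------------------
0 | 0 | 0 | 0 | 0
0 | 0 | 0 | 1 | 0
0 | 0 | 1 | 0 | 1
0 | 0 | 1 | 1 | 0
0 | 1 | 0 | 0 | 0
0 | 1 | 0 | 1 | 0
0 | 1 | 1 | 0 | 0
0 | 1 | 1 | 1 | 0
1 | 0 | 0 | 0 | 1
1 | 0 | 0 | 1 | 1
1 | 0 | 1 | 0 | 0
1 | 0 | 1 | 1 | 1
1 | 1 | 0 | 0 | 1
1 | 1 | 0 | 1 | 1
1 | 1 | 1 | 0 | 1
1 | 1 | 1 | 1 | 1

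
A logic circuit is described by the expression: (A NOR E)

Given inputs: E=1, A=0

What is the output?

Substituting: (0 NOR 1)
= 0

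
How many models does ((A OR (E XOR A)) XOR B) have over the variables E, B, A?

Satisfying assignments: (0,0,1), (0,1,0), (1,0,0), (1,0,1)
Count: 4 out of 8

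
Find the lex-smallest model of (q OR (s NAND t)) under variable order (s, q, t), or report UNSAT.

s=0, q=0, t=0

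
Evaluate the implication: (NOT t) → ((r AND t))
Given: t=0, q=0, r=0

Antecedent (NOT t) = 1; consequent ((r AND t)) = 0.
1 → 0 = 0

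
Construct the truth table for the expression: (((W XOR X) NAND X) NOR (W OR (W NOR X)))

W | X | Output
--------------
0 | 0 | 0
0 | 1 | 1
1 | 0 | 0
1 | 1 | 0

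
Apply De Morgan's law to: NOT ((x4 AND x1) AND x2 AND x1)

NOT (x4 AND x1) OR NOT x2 OR NOT x1
De Morgan's: NOT(AND of terms) = OR of negations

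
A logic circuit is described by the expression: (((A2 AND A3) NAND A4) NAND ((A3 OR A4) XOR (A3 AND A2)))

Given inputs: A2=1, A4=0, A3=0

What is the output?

Substituting: (((1 AND 0) NAND 0) NAND ((0 OR 0) XOR (0 AND 1)))
= 1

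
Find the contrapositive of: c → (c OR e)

Contrapositive: NOT (c OR e) → NOT c
Note: A statement and its contrapositive are logically equivalent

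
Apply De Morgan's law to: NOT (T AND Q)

NOT T OR NOT Q
De Morgan's: NOT(AND of terms) = OR of negations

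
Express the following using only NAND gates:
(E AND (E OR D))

((E NAND ((E NAND E) NAND (D NAND D))) NAND (E NAND ((E NAND E) NAND (D NAND D))))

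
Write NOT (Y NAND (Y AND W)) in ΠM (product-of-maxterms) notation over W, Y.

ΠM(0, 1, 2) = (W OR Y) AND (W OR NOT Y) AND (NOT W OR Y)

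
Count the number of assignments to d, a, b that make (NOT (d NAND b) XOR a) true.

Satisfying assignments: (0,1,0), (0,1,1), (1,0,1), (1,1,0)
Count: 4 out of 8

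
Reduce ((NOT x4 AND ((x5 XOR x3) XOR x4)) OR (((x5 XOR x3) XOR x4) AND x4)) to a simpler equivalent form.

By distribution ((E AND v) OR (E AND NOT v) = E):
= ((x5 XOR x3) XOR x4)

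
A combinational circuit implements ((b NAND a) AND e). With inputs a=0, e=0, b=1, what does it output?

Substituting: ((1 NAND 0) AND 0)
= 0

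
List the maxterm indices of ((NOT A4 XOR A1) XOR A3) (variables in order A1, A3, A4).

ΠM(1, 2, 4, 7) = (A1 OR A3 OR NOT A4) AND (A1 OR NOT A3 OR A4) AND (NOT A1 OR A3 OR A4) AND (NOT A1 OR NOT A3 OR NOT A4)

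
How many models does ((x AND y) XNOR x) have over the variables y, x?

Satisfying assignments: (0,0), (1,0), (1,1)
Count: 3 out of 4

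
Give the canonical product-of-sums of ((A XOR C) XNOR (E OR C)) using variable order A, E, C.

ΠM(2, 4, 5, 7) = (A OR NOT E OR C) AND (NOT A OR E OR C) AND (NOT A OR E OR NOT C) AND (NOT A OR NOT E OR NOT C)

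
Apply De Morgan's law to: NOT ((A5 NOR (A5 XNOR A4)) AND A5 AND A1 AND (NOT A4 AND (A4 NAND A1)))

NOT (A5 NOR (A5 XNOR A4)) OR NOT A5 OR NOT A1 OR NOT (NOT A4 AND (A4 NAND A1))
De Morgan's: NOT(AND of terms) = OR of negations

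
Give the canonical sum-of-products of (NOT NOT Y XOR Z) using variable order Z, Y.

Σm(1, 2) = (NOT Z AND Y) OR (Z AND NOT Y)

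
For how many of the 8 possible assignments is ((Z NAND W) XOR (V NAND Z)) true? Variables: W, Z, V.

Satisfying assignments: (0,1,1), (1,1,0)
Count: 2 out of 8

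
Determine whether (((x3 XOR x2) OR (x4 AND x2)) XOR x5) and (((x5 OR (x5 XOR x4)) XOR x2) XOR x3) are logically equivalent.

No. Counterexample: with x4=1, x5=0, x2=0, x3=0, Expression 1 = 0 but Expression 2 = 1.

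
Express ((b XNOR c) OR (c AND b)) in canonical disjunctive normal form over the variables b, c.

(NOT b AND NOT c) OR (b AND c)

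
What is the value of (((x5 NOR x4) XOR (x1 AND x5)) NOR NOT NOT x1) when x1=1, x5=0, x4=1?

Substituting: (((0 NOR 1) XOR (1 AND 0)) NOR NOT NOT 1)
= 0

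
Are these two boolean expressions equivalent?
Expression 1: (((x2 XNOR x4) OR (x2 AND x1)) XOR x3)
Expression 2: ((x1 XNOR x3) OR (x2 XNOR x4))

No. Counterexample: with x3=0, x2=0, x4=1, x1=0, Expression 1 = 0 but Expression 2 = 1.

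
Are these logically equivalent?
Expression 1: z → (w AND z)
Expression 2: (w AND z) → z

No, Converse is not equivalent to original (counterexample: w=0, z=1)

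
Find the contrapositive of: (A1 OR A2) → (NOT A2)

Contrapositive: A2 → NOT (A1 OR A2)
Note: A statement and its contrapositive are logically equivalent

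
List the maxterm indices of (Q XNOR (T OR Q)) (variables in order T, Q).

ΠM(2) = (NOT T OR Q)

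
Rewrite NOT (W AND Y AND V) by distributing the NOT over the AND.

NOT W OR NOT Y OR NOT V
De Morgan's: NOT(AND of terms) = OR of negations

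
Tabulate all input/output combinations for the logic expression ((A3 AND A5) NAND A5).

A3 | A5 | Output
----------------
0 | 0 | 1
0 | 1 | 1
1 | 0 | 1
1 | 1 | 0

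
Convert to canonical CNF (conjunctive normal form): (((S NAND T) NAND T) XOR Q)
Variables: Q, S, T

(Q OR S OR NOT T) AND (NOT Q OR S OR T) AND (NOT Q OR NOT S OR T) AND (NOT Q OR NOT S OR NOT T)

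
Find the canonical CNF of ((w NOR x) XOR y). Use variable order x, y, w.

(x OR y OR NOT w) AND (x OR NOT y OR w) AND (NOT x OR y OR w) AND (NOT x OR y OR NOT w)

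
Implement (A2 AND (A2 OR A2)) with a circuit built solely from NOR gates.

((A2 NOR A2) NOR (((A2 NOR A2) NOR (A2 NOR A2)) NOR ((A2 NOR A2) NOR (A2 NOR A2))))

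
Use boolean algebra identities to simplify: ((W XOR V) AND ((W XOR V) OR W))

By absorption (E AND (E OR v) = E):
= (W XOR V)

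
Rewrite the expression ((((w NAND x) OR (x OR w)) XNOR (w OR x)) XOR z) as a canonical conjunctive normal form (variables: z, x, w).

(z OR x OR w) AND (NOT z OR x OR NOT w) AND (NOT z OR NOT x OR w) AND (NOT z OR NOT x OR NOT w)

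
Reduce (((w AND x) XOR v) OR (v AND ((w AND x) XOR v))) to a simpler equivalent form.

By absorption (E OR (E AND v) = E):
= ((w AND x) XOR v)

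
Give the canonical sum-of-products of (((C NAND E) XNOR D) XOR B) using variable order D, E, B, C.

Σm(2, 3, 5, 6, 8, 9, 12, 15) = (NOT D AND NOT E AND B AND NOT C) OR (NOT D AND NOT E AND B AND C) OR (NOT D AND E AND NOT B AND C) OR (NOT D AND E AND B AND NOT C) OR (D AND NOT E AND NOT B AND NOT C) OR (D AND NOT E AND NOT B AND C) OR (D AND E AND NOT B AND NOT C) OR (D AND E AND B AND C)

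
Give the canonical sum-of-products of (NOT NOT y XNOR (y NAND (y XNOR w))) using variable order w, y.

Σm(1) = (NOT w AND y)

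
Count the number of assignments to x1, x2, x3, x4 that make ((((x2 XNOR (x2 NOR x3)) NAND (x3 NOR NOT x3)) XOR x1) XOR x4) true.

Satisfying assignments: (0,0,0,0), (0,0,1,0), (0,1,0,0), (0,1,1,0), (1,0,0,1), (1,0,1,1), (1,1,0,1), (1,1,1,1)
Count: 8 out of 16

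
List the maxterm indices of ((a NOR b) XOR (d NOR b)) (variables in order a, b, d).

ΠM(0, 2, 3, 5, 6, 7) = (a OR b OR d) AND (a OR NOT b OR d) AND (a OR NOT b OR NOT d) AND (NOT a OR b OR NOT d) AND (NOT a OR NOT b OR d) AND (NOT a OR NOT b OR NOT d)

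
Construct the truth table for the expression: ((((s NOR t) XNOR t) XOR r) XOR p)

t | s | r | p | Output
----------------------
0 | 0 | 0 | 0 | 0
0 | 0 | 0 | 1 | 1
0 | 0 | 1 | 0 | 1
0 | 0 | 1 | 1 | 0
0 | 1 | 0 | 0 | 1
0 | 1 | 0 | 1 | 0
0 | 1 | 1 | 0 | 0
0 | 1 | 1 | 1 | 1
1 | 0 | 0 | 0 | 0
1 | 0 | 0 | 1 | 1
1 | 0 | 1 | 0 | 1
1 | 0 | 1 | 1 | 0
1 | 1 | 0 | 0 | 0
1 | 1 | 0 | 1 | 1
1 | 1 | 1 | 0 | 1
1 | 1 | 1 | 1 | 0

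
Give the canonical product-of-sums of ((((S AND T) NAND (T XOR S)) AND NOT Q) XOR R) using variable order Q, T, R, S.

ΠM(2, 3, 6, 7, 8, 9, 12, 13) = (Q OR T OR NOT R OR S) AND (Q OR T OR NOT R OR NOT S) AND (Q OR NOT T OR NOT R OR S) AND (Q OR NOT T OR NOT R OR NOT S) AND (NOT Q OR T OR R OR S) AND (NOT Q OR T OR R OR NOT S) AND (NOT Q OR NOT T OR R OR S) AND (NOT Q OR NOT T OR R OR NOT S)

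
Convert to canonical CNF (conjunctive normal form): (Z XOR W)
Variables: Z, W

(Z OR W) AND (NOT Z OR NOT W)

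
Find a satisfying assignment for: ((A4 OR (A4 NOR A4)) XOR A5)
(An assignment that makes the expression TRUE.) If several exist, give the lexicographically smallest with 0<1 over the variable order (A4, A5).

A4=0, A5=0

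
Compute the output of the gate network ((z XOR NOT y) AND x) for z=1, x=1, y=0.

Substituting: ((1 XOR NOT 0) AND 1)
= 0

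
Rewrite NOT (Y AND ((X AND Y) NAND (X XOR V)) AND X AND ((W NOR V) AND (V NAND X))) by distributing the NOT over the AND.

NOT Y OR NOT ((X AND Y) NAND (X XOR V)) OR NOT X OR NOT ((W NOR V) AND (V NAND X))
De Morgan's: NOT(AND of terms) = OR of negations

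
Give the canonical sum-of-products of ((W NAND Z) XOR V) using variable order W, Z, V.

Σm(0, 2, 4, 7) = (NOT W AND NOT Z AND NOT V) OR (NOT W AND Z AND NOT V) OR (W AND NOT Z AND NOT V) OR (W AND Z AND V)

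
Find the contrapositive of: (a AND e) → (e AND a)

Contrapositive: NOT (e AND a) → NOT (a AND e)
Note: A statement and its contrapositive are logically equivalent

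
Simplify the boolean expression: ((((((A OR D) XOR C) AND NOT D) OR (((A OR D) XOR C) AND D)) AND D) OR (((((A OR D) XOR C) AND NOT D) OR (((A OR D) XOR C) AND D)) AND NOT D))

By distribution ((E AND v) OR (E AND NOT v) = E) then distribution ((E AND v) OR (E AND NOT v) = E):
= ((A OR D) XOR C)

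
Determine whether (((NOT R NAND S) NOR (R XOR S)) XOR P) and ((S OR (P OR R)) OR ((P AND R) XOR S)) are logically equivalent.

No. Counterexample: with P=0, S=0, R=1, Expression 1 = 0 but Expression 2 = 1.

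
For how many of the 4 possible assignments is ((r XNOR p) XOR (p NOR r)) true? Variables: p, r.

Satisfying assignments: (1,1)
Count: 1 out of 4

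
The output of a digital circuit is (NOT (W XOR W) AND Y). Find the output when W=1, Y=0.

Substituting: (NOT (1 XOR 1) AND 0)
= 0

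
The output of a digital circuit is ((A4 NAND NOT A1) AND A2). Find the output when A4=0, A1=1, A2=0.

Substituting: ((0 NAND NOT 1) AND 0)
= 0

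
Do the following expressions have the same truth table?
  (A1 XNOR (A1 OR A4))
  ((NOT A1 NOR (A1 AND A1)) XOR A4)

No. Counterexample: with A1=0, A4=0, Expression 1 = 1 but Expression 2 = 0.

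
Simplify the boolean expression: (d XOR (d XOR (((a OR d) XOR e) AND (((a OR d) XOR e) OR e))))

By XOR self-cancellation ((E XOR v) XOR v = E) then absorption (E AND (E OR v) = E):
= ((a OR d) XOR e)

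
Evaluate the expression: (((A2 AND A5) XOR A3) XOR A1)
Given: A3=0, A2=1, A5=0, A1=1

Substituting: (((1 AND 0) XOR 0) XOR 1)
= 1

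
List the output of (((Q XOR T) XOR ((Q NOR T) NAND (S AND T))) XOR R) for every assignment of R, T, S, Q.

R | T | S | Q | Output
----------------------
0 | 0 | 0 | 0 | 1
0 | 0 | 0 | 1 | 0
0 | 0 | 1 | 0 | 1
0 | 0 | 1 | 1 | 0
0 | 1 | 0 | 0 | 0
0 | 1 | 0 | 1 | 1
0 | 1 | 1 | 0 | 0
0 | 1 | 1 | 1 | 1
1 | 0 | 0 | 0 | 0
1 | 0 | 0 | 1 | 1
1 | 0 | 1 | 0 | 0
1 | 0 | 1 | 1 | 1
1 | 1 | 0 | 0 | 1
1 | 1 | 0 | 1 | 0
1 | 1 | 1 | 0 | 1
1 | 1 | 1 | 1 | 0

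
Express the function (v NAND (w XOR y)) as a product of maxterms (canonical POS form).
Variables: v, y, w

ΠM(5, 6) = (NOT v OR y OR NOT w) AND (NOT v OR NOT y OR w)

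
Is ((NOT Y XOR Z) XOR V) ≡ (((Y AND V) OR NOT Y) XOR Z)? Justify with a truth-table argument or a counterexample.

No. Counterexample: with Z=0, Y=0, V=1, Expression 1 = 0 but Expression 2 = 1.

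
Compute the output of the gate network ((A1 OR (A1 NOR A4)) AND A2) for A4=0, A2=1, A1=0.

Substituting: ((0 OR (0 NOR 0)) AND 1)
= 1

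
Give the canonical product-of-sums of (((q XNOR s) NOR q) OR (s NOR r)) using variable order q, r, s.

ΠM(2, 5, 6, 7) = (q OR NOT r OR s) AND (NOT q OR r OR NOT s) AND (NOT q OR NOT r OR s) AND (NOT q OR NOT r OR NOT s)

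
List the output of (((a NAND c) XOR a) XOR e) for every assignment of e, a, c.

e | a | c | Output
------------------
0 | 0 | 0 | 1
0 | 0 | 1 | 1
0 | 1 | 0 | 0
0 | 1 | 1 | 1
1 | 0 | 0 | 0
1 | 0 | 1 | 0
1 | 1 | 0 | 1
1 | 1 | 1 | 0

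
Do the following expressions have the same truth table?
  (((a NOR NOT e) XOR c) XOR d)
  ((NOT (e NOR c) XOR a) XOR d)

No. Counterexample: with a=0, c=1, e=1, d=0, Expression 1 = 0 but Expression 2 = 1.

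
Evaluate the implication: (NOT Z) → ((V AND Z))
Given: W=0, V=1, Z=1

Antecedent (NOT Z) = 0; consequent ((V AND Z)) = 1.
0 → 1 = 1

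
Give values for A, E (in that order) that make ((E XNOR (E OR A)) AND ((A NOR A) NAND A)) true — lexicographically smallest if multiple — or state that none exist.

A=0, E=0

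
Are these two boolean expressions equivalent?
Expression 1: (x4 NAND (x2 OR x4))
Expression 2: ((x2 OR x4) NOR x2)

No. Counterexample: with x4=0, x2=1, Expression 1 = 1 but Expression 2 = 0.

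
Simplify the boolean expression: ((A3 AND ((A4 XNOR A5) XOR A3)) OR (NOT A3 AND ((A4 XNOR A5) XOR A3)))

By distribution ((E AND v) OR (E AND NOT v) = E):
= ((A4 XNOR A5) XOR A3)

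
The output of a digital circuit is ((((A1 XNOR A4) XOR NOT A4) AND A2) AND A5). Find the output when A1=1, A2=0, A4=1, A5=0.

Substituting: ((((1 XNOR 1) XOR NOT 1) AND 0) AND 0)
= 0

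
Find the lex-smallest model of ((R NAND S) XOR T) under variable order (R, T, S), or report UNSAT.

R=0, T=0, S=0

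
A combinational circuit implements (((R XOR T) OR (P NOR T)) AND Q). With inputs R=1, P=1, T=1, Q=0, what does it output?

Substituting: (((1 XOR 1) OR (1 NOR 1)) AND 0)
= 0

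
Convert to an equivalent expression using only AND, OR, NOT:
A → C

NOT A OR C
(Implication elimination: A → B = NOT A OR B)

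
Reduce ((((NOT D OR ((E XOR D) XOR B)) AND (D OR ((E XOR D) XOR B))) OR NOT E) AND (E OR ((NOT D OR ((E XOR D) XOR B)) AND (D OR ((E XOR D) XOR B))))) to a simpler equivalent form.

By distribution ((E OR v) AND (E OR NOT v) = E) then distribution ((E OR v) AND (E OR NOT v) = E):
= ((E XOR D) XOR B)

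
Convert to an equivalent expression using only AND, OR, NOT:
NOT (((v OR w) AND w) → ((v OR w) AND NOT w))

((v OR w) AND w) AND NOT ((v OR w) AND NOT w)
(Negated implication: NOT(A → B) = A AND NOT B)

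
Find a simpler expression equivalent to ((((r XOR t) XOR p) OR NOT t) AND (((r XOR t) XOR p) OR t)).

By distribution ((E OR v) AND (E OR NOT v) = E):
= ((r XOR t) XOR p)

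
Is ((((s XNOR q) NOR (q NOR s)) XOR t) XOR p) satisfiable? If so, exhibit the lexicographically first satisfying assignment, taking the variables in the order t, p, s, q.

t=0, p=0, s=0, q=1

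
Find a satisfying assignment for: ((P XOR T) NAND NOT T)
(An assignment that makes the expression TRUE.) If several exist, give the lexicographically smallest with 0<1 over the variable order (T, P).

T=0, P=0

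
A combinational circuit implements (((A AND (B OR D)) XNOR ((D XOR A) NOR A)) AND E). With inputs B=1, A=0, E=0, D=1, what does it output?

Substituting: (((0 AND (1 OR 1)) XNOR ((1 XOR 0) NOR 0)) AND 0)
= 0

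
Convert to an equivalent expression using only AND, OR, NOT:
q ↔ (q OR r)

(q AND (q OR r)) OR (NOT q AND NOT (q OR r))
(Biconditional = both true or both false)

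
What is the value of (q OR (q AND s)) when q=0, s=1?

Substituting: (0 OR (0 AND 1))
= 0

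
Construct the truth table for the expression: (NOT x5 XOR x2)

x2 | x5 | Output
----------------
0 | 0 | 1
0 | 1 | 0
1 | 0 | 0
1 | 1 | 1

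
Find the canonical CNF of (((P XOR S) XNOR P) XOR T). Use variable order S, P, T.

(S OR P OR NOT T) AND (S OR NOT P OR NOT T) AND (NOT S OR P OR T) AND (NOT S OR NOT P OR T)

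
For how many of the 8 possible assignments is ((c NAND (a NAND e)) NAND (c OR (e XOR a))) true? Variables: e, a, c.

Satisfying assignments: (0,0,0), (0,0,1), (0,1,1), (1,0,1), (1,1,0)
Count: 5 out of 8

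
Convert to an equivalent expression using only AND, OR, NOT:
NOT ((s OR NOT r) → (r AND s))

(s OR NOT r) AND NOT (r AND s)
(Negated implication: NOT(A → B) = A AND NOT B)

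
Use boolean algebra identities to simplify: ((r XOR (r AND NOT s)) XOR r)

By XOR self-cancellation ((E XOR v) XOR v = E):
= (r AND NOT s)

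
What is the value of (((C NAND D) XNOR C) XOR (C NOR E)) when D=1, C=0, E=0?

Substituting: (((0 NAND 1) XNOR 0) XOR (0 NOR 0))
= 1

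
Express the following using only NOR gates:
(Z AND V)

((Z NOR Z) NOR (V NOR V))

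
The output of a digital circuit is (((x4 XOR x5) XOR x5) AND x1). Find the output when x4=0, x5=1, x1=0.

Substituting: (((0 XOR 1) XOR 1) AND 0)
= 0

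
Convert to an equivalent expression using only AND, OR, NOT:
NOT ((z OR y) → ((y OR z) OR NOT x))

(z OR y) AND NOT ((y OR z) OR NOT x)
(Negated implication: NOT(A → B) = A AND NOT B)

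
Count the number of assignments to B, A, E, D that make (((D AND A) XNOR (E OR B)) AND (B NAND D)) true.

Satisfying assignments: (0,0,0,0), (0,0,0,1), (0,1,0,0), (0,1,1,1)
Count: 4 out of 16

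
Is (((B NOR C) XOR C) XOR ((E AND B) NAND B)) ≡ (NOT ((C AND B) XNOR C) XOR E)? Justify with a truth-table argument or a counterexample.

No. Counterexample: with C=0, E=0, B=1, Expression 1 = 1 but Expression 2 = 0.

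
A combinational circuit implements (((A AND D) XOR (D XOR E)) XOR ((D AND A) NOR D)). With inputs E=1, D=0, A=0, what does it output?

Substituting: (((0 AND 0) XOR (0 XOR 1)) XOR ((0 AND 0) NOR 0))
= 0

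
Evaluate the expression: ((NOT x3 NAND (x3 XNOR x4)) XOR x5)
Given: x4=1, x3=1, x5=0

Substituting: ((NOT 1 NAND (1 XNOR 1)) XOR 0)
= 1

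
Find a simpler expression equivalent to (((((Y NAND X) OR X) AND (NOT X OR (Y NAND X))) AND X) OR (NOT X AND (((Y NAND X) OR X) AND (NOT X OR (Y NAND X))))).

By distribution ((E AND v) OR (E AND NOT v) = E) then distribution ((E OR v) AND (E OR NOT v) = E):
= (Y NAND X)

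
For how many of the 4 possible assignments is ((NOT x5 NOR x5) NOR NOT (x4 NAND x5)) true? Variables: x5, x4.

Satisfying assignments: (0,0), (0,1), (1,0)
Count: 3 out of 4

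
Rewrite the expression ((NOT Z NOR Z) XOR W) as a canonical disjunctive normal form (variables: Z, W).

(NOT Z AND W) OR (Z AND W)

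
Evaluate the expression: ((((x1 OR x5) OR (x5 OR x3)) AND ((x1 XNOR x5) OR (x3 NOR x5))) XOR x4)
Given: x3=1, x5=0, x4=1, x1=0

Substituting: ((((0 OR 0) OR (0 OR 1)) AND ((0 XNOR 0) OR (1 NOR 0))) XOR 1)
= 0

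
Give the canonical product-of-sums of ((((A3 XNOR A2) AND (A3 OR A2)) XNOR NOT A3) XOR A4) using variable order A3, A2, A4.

ΠM(0, 2, 5, 6) = (A3 OR A2 OR A4) AND (A3 OR NOT A2 OR A4) AND (NOT A3 OR A2 OR NOT A4) AND (NOT A3 OR NOT A2 OR A4)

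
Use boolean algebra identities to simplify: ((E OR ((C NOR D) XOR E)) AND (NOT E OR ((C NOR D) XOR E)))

By distribution ((E OR v) AND (E OR NOT v) = E):
= ((C NOR D) XOR E)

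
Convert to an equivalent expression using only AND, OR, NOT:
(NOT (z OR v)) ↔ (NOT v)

((NOT (z OR v)) AND (NOT v)) OR ((z OR v) AND v)
(Biconditional = both true or both false)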